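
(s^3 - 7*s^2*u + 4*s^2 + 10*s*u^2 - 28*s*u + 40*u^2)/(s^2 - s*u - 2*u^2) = (s^2 - 5*s*u + 4*s - 20*u)/(s + u)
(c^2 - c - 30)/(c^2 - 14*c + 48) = (c + 5)/(c - 8)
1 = 1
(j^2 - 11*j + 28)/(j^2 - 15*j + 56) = (j - 4)/(j - 8)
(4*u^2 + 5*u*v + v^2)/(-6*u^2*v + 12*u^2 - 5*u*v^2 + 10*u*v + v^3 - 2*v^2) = (-4*u - v)/(6*u*v - 12*u - v^2 + 2*v)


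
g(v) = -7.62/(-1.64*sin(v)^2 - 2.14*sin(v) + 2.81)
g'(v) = -7.62*(3.28*sin(v)*cos(v) + 2.14*cos(v))/(-1.64*sin(v)^2 - 2.14*sin(v) + 2.81)^2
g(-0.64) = -2.18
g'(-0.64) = -0.09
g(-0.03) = -2.65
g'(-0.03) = -1.88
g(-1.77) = -2.29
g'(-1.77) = -0.15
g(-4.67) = 7.90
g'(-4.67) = 1.88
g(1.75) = 8.62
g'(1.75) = 9.34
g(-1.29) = -2.27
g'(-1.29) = 0.19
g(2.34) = -17.89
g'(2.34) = 131.37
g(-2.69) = -2.22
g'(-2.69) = 0.41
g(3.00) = -3.08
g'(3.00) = 3.20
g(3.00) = -3.08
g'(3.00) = 3.20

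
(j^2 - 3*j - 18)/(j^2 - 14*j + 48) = (j + 3)/(j - 8)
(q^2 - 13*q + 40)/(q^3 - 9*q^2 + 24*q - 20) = (q - 8)/(q^2 - 4*q + 4)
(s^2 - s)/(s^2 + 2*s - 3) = s/(s + 3)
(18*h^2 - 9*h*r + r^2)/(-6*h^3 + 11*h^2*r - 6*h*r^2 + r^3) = (-6*h + r)/(2*h^2 - 3*h*r + r^2)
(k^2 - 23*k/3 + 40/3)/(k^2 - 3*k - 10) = (k - 8/3)/(k + 2)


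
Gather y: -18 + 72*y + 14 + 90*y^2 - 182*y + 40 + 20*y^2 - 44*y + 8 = 110*y^2 - 154*y + 44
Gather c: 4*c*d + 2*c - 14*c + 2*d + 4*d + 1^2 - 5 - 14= c*(4*d - 12) + 6*d - 18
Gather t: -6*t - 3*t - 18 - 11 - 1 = -9*t - 30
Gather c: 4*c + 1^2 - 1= 4*c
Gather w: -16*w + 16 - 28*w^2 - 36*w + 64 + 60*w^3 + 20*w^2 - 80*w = 60*w^3 - 8*w^2 - 132*w + 80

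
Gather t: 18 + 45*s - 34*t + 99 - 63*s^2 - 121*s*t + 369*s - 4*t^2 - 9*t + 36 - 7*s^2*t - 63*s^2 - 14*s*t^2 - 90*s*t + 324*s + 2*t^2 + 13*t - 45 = -126*s^2 + 738*s + t^2*(-14*s - 2) + t*(-7*s^2 - 211*s - 30) + 108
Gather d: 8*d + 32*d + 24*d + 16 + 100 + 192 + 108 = 64*d + 416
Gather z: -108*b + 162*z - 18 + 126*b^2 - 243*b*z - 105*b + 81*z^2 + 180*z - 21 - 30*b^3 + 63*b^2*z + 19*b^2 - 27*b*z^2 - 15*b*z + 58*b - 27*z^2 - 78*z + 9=-30*b^3 + 145*b^2 - 155*b + z^2*(54 - 27*b) + z*(63*b^2 - 258*b + 264) - 30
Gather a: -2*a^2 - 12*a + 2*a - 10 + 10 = -2*a^2 - 10*a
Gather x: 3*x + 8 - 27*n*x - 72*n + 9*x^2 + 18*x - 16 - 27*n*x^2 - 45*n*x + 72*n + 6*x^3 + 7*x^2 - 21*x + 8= -72*n*x + 6*x^3 + x^2*(16 - 27*n)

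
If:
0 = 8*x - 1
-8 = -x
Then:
No Solution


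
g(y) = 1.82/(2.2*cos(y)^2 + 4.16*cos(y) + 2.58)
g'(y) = 1.82*(4.4*sin(y)*cos(y) + 4.16*sin(y))/(2.2*cos(y)^2 + 4.16*cos(y) + 2.58)^2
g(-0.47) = 0.23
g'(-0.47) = -0.10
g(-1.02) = 0.34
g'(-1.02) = -0.35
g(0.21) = 0.21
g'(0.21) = 0.04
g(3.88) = 2.58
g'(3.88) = -2.22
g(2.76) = 2.96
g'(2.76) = 0.14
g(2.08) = 1.69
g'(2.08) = 2.77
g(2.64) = 2.92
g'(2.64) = 0.68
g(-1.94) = 1.33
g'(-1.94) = -2.34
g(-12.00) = 0.24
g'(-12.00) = 0.13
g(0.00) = 0.20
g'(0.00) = 0.00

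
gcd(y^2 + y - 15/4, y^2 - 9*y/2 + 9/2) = y - 3/2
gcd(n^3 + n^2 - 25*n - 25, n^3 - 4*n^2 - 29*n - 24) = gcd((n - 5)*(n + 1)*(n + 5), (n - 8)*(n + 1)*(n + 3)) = n + 1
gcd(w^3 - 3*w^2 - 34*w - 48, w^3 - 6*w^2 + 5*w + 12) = 1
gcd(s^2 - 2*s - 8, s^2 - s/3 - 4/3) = 1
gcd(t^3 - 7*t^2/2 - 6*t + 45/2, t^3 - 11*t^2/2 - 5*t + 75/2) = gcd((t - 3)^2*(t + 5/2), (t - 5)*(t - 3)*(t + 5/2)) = t^2 - t/2 - 15/2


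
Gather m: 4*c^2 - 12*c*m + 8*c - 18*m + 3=4*c^2 + 8*c + m*(-12*c - 18) + 3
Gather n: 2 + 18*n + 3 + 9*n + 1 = 27*n + 6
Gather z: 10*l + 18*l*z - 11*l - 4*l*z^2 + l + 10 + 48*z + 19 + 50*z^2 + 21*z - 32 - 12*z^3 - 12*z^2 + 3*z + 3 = -12*z^3 + z^2*(38 - 4*l) + z*(18*l + 72)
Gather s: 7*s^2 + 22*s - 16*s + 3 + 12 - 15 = 7*s^2 + 6*s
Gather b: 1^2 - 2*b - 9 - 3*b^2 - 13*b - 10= -3*b^2 - 15*b - 18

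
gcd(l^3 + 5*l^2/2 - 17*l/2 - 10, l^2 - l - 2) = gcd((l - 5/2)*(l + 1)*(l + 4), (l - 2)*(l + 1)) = l + 1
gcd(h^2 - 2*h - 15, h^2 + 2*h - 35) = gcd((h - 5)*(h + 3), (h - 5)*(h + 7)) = h - 5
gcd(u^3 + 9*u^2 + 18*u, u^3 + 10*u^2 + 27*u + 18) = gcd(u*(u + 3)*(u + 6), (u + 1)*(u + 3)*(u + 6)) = u^2 + 9*u + 18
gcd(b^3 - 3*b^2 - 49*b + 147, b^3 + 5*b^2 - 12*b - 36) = b - 3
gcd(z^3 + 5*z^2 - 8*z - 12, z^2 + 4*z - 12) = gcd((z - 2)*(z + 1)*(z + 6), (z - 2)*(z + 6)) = z^2 + 4*z - 12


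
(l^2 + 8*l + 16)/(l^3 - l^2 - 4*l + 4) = (l^2 + 8*l + 16)/(l^3 - l^2 - 4*l + 4)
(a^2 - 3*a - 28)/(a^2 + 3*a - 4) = (a - 7)/(a - 1)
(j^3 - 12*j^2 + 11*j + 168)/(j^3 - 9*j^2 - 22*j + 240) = (j^2 - 4*j - 21)/(j^2 - j - 30)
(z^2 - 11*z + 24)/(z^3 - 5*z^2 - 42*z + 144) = 1/(z + 6)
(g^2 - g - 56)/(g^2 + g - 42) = (g - 8)/(g - 6)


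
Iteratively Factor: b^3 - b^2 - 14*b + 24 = (b + 4)*(b^2 - 5*b + 6) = (b - 3)*(b + 4)*(b - 2)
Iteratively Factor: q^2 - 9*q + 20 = (q - 4)*(q - 5)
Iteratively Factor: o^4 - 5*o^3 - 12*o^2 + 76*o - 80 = (o - 5)*(o^3 - 12*o + 16) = (o - 5)*(o - 2)*(o^2 + 2*o - 8) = (o - 5)*(o - 2)^2*(o + 4)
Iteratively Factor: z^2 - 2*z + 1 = (z - 1)*(z - 1)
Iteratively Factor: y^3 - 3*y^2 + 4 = (y - 2)*(y^2 - y - 2) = (y - 2)^2*(y + 1)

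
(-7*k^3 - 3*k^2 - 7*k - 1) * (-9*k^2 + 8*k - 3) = 63*k^5 - 29*k^4 + 60*k^3 - 38*k^2 + 13*k + 3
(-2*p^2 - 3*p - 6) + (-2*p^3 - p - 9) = -2*p^3 - 2*p^2 - 4*p - 15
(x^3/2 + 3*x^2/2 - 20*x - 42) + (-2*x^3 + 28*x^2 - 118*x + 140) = -3*x^3/2 + 59*x^2/2 - 138*x + 98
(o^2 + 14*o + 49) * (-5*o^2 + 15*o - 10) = -5*o^4 - 55*o^3 - 45*o^2 + 595*o - 490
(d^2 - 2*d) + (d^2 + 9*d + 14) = 2*d^2 + 7*d + 14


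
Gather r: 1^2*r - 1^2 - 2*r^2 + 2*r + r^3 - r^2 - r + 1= r^3 - 3*r^2 + 2*r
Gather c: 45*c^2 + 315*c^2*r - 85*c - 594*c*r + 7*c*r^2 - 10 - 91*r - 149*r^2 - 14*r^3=c^2*(315*r + 45) + c*(7*r^2 - 594*r - 85) - 14*r^3 - 149*r^2 - 91*r - 10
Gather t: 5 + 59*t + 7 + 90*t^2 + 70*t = 90*t^2 + 129*t + 12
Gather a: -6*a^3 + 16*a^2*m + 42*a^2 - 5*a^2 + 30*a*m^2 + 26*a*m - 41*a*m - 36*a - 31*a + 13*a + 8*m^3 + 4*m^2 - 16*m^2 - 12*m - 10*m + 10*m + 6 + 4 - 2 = -6*a^3 + a^2*(16*m + 37) + a*(30*m^2 - 15*m - 54) + 8*m^3 - 12*m^2 - 12*m + 8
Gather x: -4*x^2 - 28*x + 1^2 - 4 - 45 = -4*x^2 - 28*x - 48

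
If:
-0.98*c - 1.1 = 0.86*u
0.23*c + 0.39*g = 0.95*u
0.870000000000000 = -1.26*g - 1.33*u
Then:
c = -0.83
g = -0.33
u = -0.34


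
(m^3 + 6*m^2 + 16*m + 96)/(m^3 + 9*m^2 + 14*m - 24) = (m^2 + 16)/(m^2 + 3*m - 4)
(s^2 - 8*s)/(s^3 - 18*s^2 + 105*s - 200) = s/(s^2 - 10*s + 25)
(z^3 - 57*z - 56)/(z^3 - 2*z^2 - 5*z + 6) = (z^3 - 57*z - 56)/(z^3 - 2*z^2 - 5*z + 6)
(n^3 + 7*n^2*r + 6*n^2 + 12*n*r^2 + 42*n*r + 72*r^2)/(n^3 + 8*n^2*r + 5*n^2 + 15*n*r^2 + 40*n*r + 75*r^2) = (n^2 + 4*n*r + 6*n + 24*r)/(n^2 + 5*n*r + 5*n + 25*r)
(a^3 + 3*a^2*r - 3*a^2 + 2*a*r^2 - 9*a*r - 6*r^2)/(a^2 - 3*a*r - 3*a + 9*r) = (-a^2 - 3*a*r - 2*r^2)/(-a + 3*r)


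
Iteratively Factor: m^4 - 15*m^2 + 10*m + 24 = (m - 2)*(m^3 + 2*m^2 - 11*m - 12) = (m - 3)*(m - 2)*(m^2 + 5*m + 4) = (m - 3)*(m - 2)*(m + 1)*(m + 4)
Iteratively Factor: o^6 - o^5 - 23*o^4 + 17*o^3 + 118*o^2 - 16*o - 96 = (o + 4)*(o^5 - 5*o^4 - 3*o^3 + 29*o^2 + 2*o - 24) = (o - 4)*(o + 4)*(o^4 - o^3 - 7*o^2 + o + 6) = (o - 4)*(o + 2)*(o + 4)*(o^3 - 3*o^2 - o + 3) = (o - 4)*(o - 3)*(o + 2)*(o + 4)*(o^2 - 1) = (o - 4)*(o - 3)*(o + 1)*(o + 2)*(o + 4)*(o - 1)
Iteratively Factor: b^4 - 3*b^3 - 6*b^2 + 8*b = (b - 1)*(b^3 - 2*b^2 - 8*b) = (b - 4)*(b - 1)*(b^2 + 2*b) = (b - 4)*(b - 1)*(b + 2)*(b)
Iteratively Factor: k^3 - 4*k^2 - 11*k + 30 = (k - 5)*(k^2 + k - 6) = (k - 5)*(k + 3)*(k - 2)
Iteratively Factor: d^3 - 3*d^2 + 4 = (d + 1)*(d^2 - 4*d + 4) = (d - 2)*(d + 1)*(d - 2)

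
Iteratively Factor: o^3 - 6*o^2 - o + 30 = (o - 5)*(o^2 - o - 6) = (o - 5)*(o - 3)*(o + 2)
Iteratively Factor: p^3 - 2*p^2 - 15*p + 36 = (p - 3)*(p^2 + p - 12) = (p - 3)^2*(p + 4)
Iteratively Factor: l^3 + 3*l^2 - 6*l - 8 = (l - 2)*(l^2 + 5*l + 4) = (l - 2)*(l + 1)*(l + 4)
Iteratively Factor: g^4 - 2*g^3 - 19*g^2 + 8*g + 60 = (g + 3)*(g^3 - 5*g^2 - 4*g + 20) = (g - 2)*(g + 3)*(g^2 - 3*g - 10) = (g - 5)*(g - 2)*(g + 3)*(g + 2)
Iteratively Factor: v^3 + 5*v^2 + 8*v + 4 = (v + 2)*(v^2 + 3*v + 2) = (v + 1)*(v + 2)*(v + 2)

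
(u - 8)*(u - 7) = u^2 - 15*u + 56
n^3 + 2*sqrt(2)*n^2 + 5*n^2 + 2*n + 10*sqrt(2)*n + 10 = (n + 5)*(n + sqrt(2))^2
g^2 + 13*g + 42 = (g + 6)*(g + 7)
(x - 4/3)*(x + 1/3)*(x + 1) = x^3 - 13*x/9 - 4/9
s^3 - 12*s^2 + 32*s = s*(s - 8)*(s - 4)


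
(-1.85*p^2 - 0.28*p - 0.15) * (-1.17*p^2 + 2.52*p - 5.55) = 2.1645*p^4 - 4.3344*p^3 + 9.7374*p^2 + 1.176*p + 0.8325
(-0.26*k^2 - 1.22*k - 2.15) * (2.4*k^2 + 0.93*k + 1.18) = -0.624*k^4 - 3.1698*k^3 - 6.6014*k^2 - 3.4391*k - 2.537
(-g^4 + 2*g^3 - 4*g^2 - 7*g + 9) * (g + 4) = -g^5 - 2*g^4 + 4*g^3 - 23*g^2 - 19*g + 36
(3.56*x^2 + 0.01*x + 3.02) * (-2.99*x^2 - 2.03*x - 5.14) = -10.6444*x^4 - 7.2567*x^3 - 27.3485*x^2 - 6.182*x - 15.5228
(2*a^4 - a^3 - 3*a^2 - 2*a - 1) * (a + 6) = 2*a^5 + 11*a^4 - 9*a^3 - 20*a^2 - 13*a - 6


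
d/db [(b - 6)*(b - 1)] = 2*b - 7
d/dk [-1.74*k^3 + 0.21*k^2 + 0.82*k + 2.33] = -5.22*k^2 + 0.42*k + 0.82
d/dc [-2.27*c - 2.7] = -2.27000000000000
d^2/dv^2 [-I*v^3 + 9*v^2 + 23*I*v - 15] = -6*I*v + 18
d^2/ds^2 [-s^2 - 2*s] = -2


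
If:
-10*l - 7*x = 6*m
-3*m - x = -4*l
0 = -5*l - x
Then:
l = 0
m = 0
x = 0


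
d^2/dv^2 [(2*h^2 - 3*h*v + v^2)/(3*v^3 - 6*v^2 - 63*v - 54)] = 2*((-(3*h - 2*v)*(-3*v^2 + 4*v + 21) - (3*v - 2)*(2*h^2 - 3*h*v + v^2))*(-v^3 + 2*v^2 + 21*v + 18) - (2*h^2 - 3*h*v + v^2)*(-3*v^2 + 4*v + 21)^2 - (-v^3 + 2*v^2 + 21*v + 18)^2)/(3*(-v^3 + 2*v^2 + 21*v + 18)^3)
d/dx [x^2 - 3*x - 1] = 2*x - 3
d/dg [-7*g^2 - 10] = -14*g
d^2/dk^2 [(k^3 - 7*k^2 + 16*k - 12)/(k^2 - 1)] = 2*(17*k^3 - 57*k^2 + 51*k - 19)/(k^6 - 3*k^4 + 3*k^2 - 1)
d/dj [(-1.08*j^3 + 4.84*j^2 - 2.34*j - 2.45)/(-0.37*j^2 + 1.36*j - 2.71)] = (0.3996*j^4 - 2.9376*j^3 + 14.497*j^2 - 28.0458*j + 9.6734)/(0.1369*j^4 - 1.0064*j^3 + 3.855*j^2 - 7.3712*j + 7.3441)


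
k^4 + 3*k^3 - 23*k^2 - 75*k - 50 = (k - 5)*(k + 1)*(k + 2)*(k + 5)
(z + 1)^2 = z^2 + 2*z + 1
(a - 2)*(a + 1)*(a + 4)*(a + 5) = a^4 + 8*a^3 + 9*a^2 - 38*a - 40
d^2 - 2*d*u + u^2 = (-d + u)^2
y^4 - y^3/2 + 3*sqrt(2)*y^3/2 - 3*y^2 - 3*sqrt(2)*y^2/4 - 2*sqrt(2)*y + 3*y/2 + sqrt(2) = (y - 1/2)*(y - sqrt(2))*(y + sqrt(2)/2)*(y + 2*sqrt(2))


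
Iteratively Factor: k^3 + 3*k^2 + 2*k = (k + 2)*(k^2 + k) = (k + 1)*(k + 2)*(k)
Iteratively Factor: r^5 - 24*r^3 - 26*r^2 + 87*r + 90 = (r + 1)*(r^4 - r^3 - 23*r^2 - 3*r + 90) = (r + 1)*(r + 3)*(r^3 - 4*r^2 - 11*r + 30) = (r - 5)*(r + 1)*(r + 3)*(r^2 + r - 6) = (r - 5)*(r - 2)*(r + 1)*(r + 3)*(r + 3)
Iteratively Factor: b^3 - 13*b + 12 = (b - 1)*(b^2 + b - 12) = (b - 1)*(b + 4)*(b - 3)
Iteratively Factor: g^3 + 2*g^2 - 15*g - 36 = (g + 3)*(g^2 - g - 12) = (g + 3)^2*(g - 4)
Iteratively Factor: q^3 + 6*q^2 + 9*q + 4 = (q + 4)*(q^2 + 2*q + 1) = (q + 1)*(q + 4)*(q + 1)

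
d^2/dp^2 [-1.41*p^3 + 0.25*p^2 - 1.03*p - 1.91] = 0.5 - 8.46*p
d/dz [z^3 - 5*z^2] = z*(3*z - 10)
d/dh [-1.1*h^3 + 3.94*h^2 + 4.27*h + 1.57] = -3.3*h^2 + 7.88*h + 4.27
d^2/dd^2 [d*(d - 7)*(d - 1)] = 6*d - 16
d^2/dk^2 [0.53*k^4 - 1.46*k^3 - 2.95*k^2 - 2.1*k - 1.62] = 6.36*k^2 - 8.76*k - 5.9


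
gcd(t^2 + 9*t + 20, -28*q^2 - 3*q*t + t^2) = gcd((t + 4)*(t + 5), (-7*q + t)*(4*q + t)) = 1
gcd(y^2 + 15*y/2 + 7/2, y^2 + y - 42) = y + 7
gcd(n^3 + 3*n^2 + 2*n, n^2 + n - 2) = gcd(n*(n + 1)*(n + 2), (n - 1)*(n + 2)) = n + 2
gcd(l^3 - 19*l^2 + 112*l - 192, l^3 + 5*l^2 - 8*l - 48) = l - 3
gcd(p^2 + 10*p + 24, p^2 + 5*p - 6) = p + 6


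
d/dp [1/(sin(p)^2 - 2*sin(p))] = 2*(1 - sin(p))*cos(p)/((sin(p) - 2)^2*sin(p)^2)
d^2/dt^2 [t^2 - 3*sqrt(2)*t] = 2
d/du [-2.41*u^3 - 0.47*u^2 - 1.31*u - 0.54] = -7.23*u^2 - 0.94*u - 1.31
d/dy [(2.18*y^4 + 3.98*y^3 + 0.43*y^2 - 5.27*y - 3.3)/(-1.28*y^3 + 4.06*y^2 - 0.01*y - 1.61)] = (-2.7904*y^6 + 17.7016*y^5 + 16.6438*y^4 - 27.61*y^3 - 10.5035*y^2 + 25.4114*y + 8.4517)/(1.6384*y^6 - 10.3936*y^5 + 16.5092*y^4 + 4.0404*y^3 - 13.0731*y^2 + 0.0322*y + 2.5921)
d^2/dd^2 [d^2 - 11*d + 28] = 2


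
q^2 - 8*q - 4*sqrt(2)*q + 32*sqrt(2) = (q - 8)*(q - 4*sqrt(2))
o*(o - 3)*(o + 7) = o^3 + 4*o^2 - 21*o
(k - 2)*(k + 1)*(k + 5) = k^3 + 4*k^2 - 7*k - 10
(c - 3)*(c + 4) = c^2 + c - 12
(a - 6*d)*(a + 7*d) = a^2 + a*d - 42*d^2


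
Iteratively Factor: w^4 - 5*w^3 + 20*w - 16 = (w - 4)*(w^3 - w^2 - 4*w + 4) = (w - 4)*(w + 2)*(w^2 - 3*w + 2) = (w - 4)*(w - 2)*(w + 2)*(w - 1)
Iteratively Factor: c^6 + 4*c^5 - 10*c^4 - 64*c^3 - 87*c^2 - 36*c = (c + 3)*(c^5 + c^4 - 13*c^3 - 25*c^2 - 12*c) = (c + 3)^2*(c^4 - 2*c^3 - 7*c^2 - 4*c) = c*(c + 3)^2*(c^3 - 2*c^2 - 7*c - 4) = c*(c - 4)*(c + 3)^2*(c^2 + 2*c + 1) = c*(c - 4)*(c + 1)*(c + 3)^2*(c + 1)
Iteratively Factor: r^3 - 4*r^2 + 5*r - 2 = (r - 2)*(r^2 - 2*r + 1) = (r - 2)*(r - 1)*(r - 1)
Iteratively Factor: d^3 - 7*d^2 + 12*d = (d - 4)*(d^2 - 3*d) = d*(d - 4)*(d - 3)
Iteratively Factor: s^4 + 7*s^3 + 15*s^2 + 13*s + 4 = (s + 4)*(s^3 + 3*s^2 + 3*s + 1) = (s + 1)*(s + 4)*(s^2 + 2*s + 1) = (s + 1)^2*(s + 4)*(s + 1)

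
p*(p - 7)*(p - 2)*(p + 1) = p^4 - 8*p^3 + 5*p^2 + 14*p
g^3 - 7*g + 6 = (g - 2)*(g - 1)*(g + 3)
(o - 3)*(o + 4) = o^2 + o - 12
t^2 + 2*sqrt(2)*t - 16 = (t - 2*sqrt(2))*(t + 4*sqrt(2))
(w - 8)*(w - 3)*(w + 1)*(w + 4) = w^4 - 6*w^3 - 27*w^2 + 76*w + 96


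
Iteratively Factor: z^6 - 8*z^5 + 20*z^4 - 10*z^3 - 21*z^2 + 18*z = (z - 3)*(z^5 - 5*z^4 + 5*z^3 + 5*z^2 - 6*z) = (z - 3)*(z - 1)*(z^4 - 4*z^3 + z^2 + 6*z) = z*(z - 3)*(z - 1)*(z^3 - 4*z^2 + z + 6) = z*(z - 3)^2*(z - 1)*(z^2 - z - 2) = z*(z - 3)^2*(z - 2)*(z - 1)*(z + 1)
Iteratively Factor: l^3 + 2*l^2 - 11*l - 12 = (l + 1)*(l^2 + l - 12) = (l + 1)*(l + 4)*(l - 3)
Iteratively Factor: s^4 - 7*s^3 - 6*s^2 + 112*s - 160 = (s - 4)*(s^3 - 3*s^2 - 18*s + 40) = (s - 4)*(s + 4)*(s^2 - 7*s + 10) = (s - 5)*(s - 4)*(s + 4)*(s - 2)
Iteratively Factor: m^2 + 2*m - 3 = (m - 1)*(m + 3)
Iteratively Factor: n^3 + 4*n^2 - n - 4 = (n + 4)*(n^2 - 1) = (n + 1)*(n + 4)*(n - 1)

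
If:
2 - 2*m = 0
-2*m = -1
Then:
No Solution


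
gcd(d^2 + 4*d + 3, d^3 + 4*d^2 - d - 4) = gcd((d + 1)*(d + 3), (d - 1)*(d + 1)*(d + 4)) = d + 1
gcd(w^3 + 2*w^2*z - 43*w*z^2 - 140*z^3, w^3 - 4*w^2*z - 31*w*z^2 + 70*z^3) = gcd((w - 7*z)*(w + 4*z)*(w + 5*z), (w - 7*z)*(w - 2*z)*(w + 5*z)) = -w^2 + 2*w*z + 35*z^2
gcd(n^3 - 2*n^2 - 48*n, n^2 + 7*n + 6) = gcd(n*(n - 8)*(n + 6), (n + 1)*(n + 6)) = n + 6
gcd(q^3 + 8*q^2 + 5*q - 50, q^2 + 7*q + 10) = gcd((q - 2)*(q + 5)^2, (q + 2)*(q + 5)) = q + 5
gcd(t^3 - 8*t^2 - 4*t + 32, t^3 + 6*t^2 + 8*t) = t + 2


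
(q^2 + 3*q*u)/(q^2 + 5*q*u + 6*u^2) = q/(q + 2*u)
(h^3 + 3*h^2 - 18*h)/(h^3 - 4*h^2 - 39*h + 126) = h/(h - 7)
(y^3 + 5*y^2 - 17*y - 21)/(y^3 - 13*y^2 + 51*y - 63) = (y^2 + 8*y + 7)/(y^2 - 10*y + 21)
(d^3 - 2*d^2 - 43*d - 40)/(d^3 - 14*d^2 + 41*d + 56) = (d + 5)/(d - 7)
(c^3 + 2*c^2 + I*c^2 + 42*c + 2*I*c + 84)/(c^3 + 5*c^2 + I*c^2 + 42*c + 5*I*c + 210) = (c + 2)/(c + 5)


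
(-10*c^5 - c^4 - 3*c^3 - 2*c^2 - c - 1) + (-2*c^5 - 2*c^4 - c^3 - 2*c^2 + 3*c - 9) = -12*c^5 - 3*c^4 - 4*c^3 - 4*c^2 + 2*c - 10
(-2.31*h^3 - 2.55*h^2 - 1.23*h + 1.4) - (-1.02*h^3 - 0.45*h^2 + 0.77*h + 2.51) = -1.29*h^3 - 2.1*h^2 - 2.0*h - 1.11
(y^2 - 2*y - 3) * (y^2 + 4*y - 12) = y^4 + 2*y^3 - 23*y^2 + 12*y + 36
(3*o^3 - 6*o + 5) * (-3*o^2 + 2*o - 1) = -9*o^5 + 6*o^4 + 15*o^3 - 27*o^2 + 16*o - 5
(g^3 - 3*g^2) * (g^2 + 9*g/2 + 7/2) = g^5 + 3*g^4/2 - 10*g^3 - 21*g^2/2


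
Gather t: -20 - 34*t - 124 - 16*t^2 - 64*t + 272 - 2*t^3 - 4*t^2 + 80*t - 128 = -2*t^3 - 20*t^2 - 18*t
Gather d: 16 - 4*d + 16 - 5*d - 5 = 27 - 9*d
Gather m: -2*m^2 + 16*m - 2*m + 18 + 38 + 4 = -2*m^2 + 14*m + 60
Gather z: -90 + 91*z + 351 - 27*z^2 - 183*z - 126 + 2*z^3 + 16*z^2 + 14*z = 2*z^3 - 11*z^2 - 78*z + 135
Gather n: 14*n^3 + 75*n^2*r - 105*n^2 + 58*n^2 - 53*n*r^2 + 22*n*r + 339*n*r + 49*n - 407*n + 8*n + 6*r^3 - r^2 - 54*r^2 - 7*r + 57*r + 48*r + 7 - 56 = 14*n^3 + n^2*(75*r - 47) + n*(-53*r^2 + 361*r - 350) + 6*r^3 - 55*r^2 + 98*r - 49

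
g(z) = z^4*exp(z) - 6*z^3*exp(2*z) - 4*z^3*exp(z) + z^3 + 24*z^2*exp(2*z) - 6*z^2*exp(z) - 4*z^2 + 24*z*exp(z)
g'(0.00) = 24.00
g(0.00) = 0.00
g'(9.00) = -386432158526.97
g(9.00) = -159526376690.46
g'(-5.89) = 152.69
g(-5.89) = -338.46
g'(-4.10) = 82.79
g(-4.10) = -129.99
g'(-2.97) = 46.62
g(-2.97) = -57.51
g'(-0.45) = 7.90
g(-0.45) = -6.11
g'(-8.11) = 263.12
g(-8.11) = -794.74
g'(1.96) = 5943.39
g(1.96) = 2423.32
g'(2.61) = 21221.06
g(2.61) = 10457.12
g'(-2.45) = 32.71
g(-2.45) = -36.98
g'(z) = z^4*exp(z) - 12*z^3*exp(2*z) + 30*z^2*exp(2*z) - 18*z^2*exp(z) + 3*z^2 + 48*z*exp(2*z) + 12*z*exp(z) - 8*z + 24*exp(z)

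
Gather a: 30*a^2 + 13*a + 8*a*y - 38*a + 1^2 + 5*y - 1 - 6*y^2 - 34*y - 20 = 30*a^2 + a*(8*y - 25) - 6*y^2 - 29*y - 20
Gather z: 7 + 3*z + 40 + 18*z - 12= 21*z + 35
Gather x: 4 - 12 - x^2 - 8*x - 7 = -x^2 - 8*x - 15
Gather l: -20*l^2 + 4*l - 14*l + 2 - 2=-20*l^2 - 10*l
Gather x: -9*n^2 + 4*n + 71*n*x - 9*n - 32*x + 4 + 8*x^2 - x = -9*n^2 - 5*n + 8*x^2 + x*(71*n - 33) + 4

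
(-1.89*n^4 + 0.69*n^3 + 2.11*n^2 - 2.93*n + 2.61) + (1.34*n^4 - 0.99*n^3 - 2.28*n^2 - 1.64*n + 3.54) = -0.55*n^4 - 0.3*n^3 - 0.17*n^2 - 4.57*n + 6.15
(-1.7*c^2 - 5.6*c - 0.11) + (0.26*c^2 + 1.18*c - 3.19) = -1.44*c^2 - 4.42*c - 3.3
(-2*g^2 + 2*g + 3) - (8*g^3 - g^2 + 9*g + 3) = -8*g^3 - g^2 - 7*g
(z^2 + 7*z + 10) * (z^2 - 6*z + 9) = z^4 + z^3 - 23*z^2 + 3*z + 90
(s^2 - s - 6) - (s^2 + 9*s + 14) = -10*s - 20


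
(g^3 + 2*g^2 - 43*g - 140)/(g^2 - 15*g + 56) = (g^2 + 9*g + 20)/(g - 8)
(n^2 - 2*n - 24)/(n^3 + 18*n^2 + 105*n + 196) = (n - 6)/(n^2 + 14*n + 49)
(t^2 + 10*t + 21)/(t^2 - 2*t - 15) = (t + 7)/(t - 5)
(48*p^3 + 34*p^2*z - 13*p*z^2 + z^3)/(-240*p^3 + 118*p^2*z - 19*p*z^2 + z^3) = (p + z)/(-5*p + z)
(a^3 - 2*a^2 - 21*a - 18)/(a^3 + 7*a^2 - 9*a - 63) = (a^2 - 5*a - 6)/(a^2 + 4*a - 21)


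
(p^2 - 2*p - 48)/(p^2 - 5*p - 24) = (p + 6)/(p + 3)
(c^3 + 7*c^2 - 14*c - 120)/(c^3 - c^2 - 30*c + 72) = (c + 5)/(c - 3)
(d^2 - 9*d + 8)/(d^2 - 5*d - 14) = (-d^2 + 9*d - 8)/(-d^2 + 5*d + 14)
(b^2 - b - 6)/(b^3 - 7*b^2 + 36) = 1/(b - 6)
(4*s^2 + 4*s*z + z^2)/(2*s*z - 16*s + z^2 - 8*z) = (2*s + z)/(z - 8)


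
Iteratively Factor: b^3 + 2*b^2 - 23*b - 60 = (b + 3)*(b^2 - b - 20) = (b - 5)*(b + 3)*(b + 4)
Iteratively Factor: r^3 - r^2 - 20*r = (r)*(r^2 - r - 20) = r*(r + 4)*(r - 5)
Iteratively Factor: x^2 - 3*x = (x)*(x - 3)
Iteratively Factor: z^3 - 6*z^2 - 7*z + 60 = (z - 5)*(z^2 - z - 12) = (z - 5)*(z - 4)*(z + 3)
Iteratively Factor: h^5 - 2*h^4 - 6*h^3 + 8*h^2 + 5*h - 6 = (h - 1)*(h^4 - h^3 - 7*h^2 + h + 6) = (h - 3)*(h - 1)*(h^3 + 2*h^2 - h - 2) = (h - 3)*(h - 1)*(h + 2)*(h^2 - 1) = (h - 3)*(h - 1)*(h + 1)*(h + 2)*(h - 1)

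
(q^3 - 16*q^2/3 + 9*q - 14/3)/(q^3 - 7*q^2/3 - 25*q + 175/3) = (q^2 - 3*q + 2)/(q^2 - 25)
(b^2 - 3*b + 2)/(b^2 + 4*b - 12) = (b - 1)/(b + 6)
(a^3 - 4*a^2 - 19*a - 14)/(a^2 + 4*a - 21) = (a^3 - 4*a^2 - 19*a - 14)/(a^2 + 4*a - 21)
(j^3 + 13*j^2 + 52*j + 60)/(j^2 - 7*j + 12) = (j^3 + 13*j^2 + 52*j + 60)/(j^2 - 7*j + 12)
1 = 1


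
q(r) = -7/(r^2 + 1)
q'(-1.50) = -1.99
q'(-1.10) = -3.15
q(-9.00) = -0.09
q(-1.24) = -2.76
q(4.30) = -0.36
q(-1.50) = -2.15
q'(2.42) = 0.72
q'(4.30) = 0.16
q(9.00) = -0.09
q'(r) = 14*r/(r^2 + 1)^2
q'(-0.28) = -3.37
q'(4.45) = 0.14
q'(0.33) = 3.76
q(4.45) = -0.34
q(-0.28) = -6.49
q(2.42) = -1.02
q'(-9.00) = -0.02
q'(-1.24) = -2.70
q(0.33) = -6.31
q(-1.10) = -3.17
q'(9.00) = 0.02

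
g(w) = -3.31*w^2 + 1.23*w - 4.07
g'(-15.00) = 100.53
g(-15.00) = -767.27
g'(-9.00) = 60.81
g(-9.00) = -283.25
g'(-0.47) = 4.34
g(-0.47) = -5.38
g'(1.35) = -7.71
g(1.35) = -8.44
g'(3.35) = -20.95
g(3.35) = -37.10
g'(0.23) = -0.29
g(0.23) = -3.96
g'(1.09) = -5.99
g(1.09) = -6.66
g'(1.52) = -8.83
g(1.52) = -9.85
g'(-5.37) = 36.78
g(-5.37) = -106.13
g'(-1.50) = 11.16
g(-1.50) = -13.36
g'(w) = 1.23 - 6.62*w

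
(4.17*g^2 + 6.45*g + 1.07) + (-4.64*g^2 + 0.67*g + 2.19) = -0.47*g^2 + 7.12*g + 3.26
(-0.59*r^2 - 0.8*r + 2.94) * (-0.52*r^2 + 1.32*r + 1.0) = 0.3068*r^4 - 0.3628*r^3 - 3.1748*r^2 + 3.0808*r + 2.94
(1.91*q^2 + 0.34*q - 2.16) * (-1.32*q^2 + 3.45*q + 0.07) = -2.5212*q^4 + 6.1407*q^3 + 4.1579*q^2 - 7.4282*q - 0.1512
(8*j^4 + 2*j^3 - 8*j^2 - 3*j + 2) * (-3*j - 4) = -24*j^5 - 38*j^4 + 16*j^3 + 41*j^2 + 6*j - 8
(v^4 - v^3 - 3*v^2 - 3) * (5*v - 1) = 5*v^5 - 6*v^4 - 14*v^3 + 3*v^2 - 15*v + 3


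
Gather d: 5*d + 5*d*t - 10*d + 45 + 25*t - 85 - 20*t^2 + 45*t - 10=d*(5*t - 5) - 20*t^2 + 70*t - 50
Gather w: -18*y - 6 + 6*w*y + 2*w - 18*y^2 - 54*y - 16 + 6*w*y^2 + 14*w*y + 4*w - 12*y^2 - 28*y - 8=w*(6*y^2 + 20*y + 6) - 30*y^2 - 100*y - 30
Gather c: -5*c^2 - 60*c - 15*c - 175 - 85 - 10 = -5*c^2 - 75*c - 270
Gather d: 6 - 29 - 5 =-28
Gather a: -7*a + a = -6*a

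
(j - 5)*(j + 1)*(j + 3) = j^3 - j^2 - 17*j - 15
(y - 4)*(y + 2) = y^2 - 2*y - 8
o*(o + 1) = o^2 + o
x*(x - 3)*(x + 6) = x^3 + 3*x^2 - 18*x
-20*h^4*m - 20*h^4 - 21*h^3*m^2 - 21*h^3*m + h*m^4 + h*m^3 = (-5*h + m)*(h + m)*(4*h + m)*(h*m + h)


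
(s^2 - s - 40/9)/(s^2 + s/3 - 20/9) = (3*s - 8)/(3*s - 4)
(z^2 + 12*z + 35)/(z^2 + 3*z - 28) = (z + 5)/(z - 4)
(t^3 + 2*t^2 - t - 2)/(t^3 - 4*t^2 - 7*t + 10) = (t + 1)/(t - 5)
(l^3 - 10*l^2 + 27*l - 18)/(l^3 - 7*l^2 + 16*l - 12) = (l^2 - 7*l + 6)/(l^2 - 4*l + 4)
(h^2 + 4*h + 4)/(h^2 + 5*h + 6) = (h + 2)/(h + 3)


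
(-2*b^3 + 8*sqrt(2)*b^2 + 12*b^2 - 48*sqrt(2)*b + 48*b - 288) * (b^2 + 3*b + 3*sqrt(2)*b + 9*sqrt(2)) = -2*b^5 + 2*sqrt(2)*b^4 + 6*b^4 - 6*sqrt(2)*b^3 + 132*b^3 - 288*b^2 + 108*sqrt(2)*b^2 - 1728*b - 432*sqrt(2)*b - 2592*sqrt(2)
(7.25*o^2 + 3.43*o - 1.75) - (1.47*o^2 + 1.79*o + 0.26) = 5.78*o^2 + 1.64*o - 2.01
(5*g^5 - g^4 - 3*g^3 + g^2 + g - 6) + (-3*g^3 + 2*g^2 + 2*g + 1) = 5*g^5 - g^4 - 6*g^3 + 3*g^2 + 3*g - 5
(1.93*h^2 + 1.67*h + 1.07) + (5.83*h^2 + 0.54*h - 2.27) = 7.76*h^2 + 2.21*h - 1.2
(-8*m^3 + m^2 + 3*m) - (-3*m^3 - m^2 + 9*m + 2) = -5*m^3 + 2*m^2 - 6*m - 2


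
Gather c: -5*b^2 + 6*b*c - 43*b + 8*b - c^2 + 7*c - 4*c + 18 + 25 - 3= -5*b^2 - 35*b - c^2 + c*(6*b + 3) + 40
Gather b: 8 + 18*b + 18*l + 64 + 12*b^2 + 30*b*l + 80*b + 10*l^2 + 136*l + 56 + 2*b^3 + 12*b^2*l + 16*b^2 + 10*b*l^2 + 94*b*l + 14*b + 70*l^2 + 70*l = 2*b^3 + b^2*(12*l + 28) + b*(10*l^2 + 124*l + 112) + 80*l^2 + 224*l + 128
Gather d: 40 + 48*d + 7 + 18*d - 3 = 66*d + 44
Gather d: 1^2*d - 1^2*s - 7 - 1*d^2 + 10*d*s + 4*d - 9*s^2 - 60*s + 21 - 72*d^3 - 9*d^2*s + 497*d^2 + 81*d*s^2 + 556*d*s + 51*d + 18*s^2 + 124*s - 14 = -72*d^3 + d^2*(496 - 9*s) + d*(81*s^2 + 566*s + 56) + 9*s^2 + 63*s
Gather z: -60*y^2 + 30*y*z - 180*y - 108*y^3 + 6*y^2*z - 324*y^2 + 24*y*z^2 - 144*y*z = -108*y^3 - 384*y^2 + 24*y*z^2 - 180*y + z*(6*y^2 - 114*y)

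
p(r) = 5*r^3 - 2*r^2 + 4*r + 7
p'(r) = 15*r^2 - 4*r + 4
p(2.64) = 95.62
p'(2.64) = 97.98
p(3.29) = 176.57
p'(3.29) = 153.20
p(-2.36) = -79.30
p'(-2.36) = 96.98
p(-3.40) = -226.24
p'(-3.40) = 191.00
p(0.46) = 8.90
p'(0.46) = 5.33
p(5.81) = 943.34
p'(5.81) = 487.10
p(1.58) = 28.05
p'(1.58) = 35.13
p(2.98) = 133.48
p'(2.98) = 125.29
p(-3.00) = -158.00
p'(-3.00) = 151.00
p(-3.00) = -158.00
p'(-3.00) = 151.00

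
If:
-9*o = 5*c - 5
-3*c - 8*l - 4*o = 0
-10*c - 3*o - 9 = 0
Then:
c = -32/25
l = -23/150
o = 19/15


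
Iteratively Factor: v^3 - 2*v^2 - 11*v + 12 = (v + 3)*(v^2 - 5*v + 4) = (v - 1)*(v + 3)*(v - 4)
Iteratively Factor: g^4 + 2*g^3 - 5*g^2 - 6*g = (g + 3)*(g^3 - g^2 - 2*g) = (g + 1)*(g + 3)*(g^2 - 2*g) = (g - 2)*(g + 1)*(g + 3)*(g)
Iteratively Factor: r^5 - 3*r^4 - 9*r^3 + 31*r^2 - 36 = (r - 3)*(r^4 - 9*r^2 + 4*r + 12) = (r - 3)*(r + 1)*(r^3 - r^2 - 8*r + 12) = (r - 3)*(r + 1)*(r + 3)*(r^2 - 4*r + 4) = (r - 3)*(r - 2)*(r + 1)*(r + 3)*(r - 2)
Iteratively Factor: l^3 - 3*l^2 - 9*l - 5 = (l - 5)*(l^2 + 2*l + 1) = (l - 5)*(l + 1)*(l + 1)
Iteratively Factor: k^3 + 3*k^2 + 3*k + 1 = (k + 1)*(k^2 + 2*k + 1) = (k + 1)^2*(k + 1)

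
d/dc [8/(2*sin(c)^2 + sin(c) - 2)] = -8*(4*sin(c) + 1)*cos(c)/(-sin(c) + cos(2*c) + 1)^2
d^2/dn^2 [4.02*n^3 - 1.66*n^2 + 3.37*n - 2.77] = 24.12*n - 3.32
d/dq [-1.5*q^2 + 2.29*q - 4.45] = 2.29 - 3.0*q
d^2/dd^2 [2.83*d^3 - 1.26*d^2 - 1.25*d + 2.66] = 16.98*d - 2.52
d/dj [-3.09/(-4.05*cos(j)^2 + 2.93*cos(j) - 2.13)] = (25.029*cos(j) - 9.0537)*sin(j)/(4.05*cos(j)^2 - 2.93*cos(j) + 2.13)^2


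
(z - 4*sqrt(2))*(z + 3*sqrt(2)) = z^2 - sqrt(2)*z - 24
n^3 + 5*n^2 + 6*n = n*(n + 2)*(n + 3)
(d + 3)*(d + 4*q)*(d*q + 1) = d^3*q + 4*d^2*q^2 + 3*d^2*q + d^2 + 12*d*q^2 + 4*d*q + 3*d + 12*q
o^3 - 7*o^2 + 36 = (o - 6)*(o - 3)*(o + 2)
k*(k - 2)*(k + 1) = k^3 - k^2 - 2*k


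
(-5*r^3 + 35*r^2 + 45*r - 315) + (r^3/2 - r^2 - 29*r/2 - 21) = -9*r^3/2 + 34*r^2 + 61*r/2 - 336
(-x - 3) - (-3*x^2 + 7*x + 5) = 3*x^2 - 8*x - 8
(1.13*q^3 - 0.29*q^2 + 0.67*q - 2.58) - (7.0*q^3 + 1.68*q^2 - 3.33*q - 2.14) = -5.87*q^3 - 1.97*q^2 + 4.0*q - 0.44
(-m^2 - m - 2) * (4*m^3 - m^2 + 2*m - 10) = -4*m^5 - 3*m^4 - 9*m^3 + 10*m^2 + 6*m + 20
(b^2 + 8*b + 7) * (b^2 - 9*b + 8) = b^4 - b^3 - 57*b^2 + b + 56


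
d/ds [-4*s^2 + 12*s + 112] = 12 - 8*s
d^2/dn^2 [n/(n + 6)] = -12/(n + 6)^3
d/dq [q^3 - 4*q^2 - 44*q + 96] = 3*q^2 - 8*q - 44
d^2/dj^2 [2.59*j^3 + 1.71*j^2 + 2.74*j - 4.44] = 15.54*j + 3.42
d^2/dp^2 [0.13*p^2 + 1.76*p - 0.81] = 0.260000000000000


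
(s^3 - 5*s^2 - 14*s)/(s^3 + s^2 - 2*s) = (s - 7)/(s - 1)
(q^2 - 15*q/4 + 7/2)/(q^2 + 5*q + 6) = (4*q^2 - 15*q + 14)/(4*(q^2 + 5*q + 6))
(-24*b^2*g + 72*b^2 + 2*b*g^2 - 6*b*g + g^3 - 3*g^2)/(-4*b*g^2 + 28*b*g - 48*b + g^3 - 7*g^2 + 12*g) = (6*b + g)/(g - 4)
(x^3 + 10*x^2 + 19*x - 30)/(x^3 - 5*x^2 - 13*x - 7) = (-x^3 - 10*x^2 - 19*x + 30)/(-x^3 + 5*x^2 + 13*x + 7)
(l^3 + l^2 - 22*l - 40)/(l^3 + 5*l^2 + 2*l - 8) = (l - 5)/(l - 1)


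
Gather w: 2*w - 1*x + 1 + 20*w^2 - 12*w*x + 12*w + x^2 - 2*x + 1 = 20*w^2 + w*(14 - 12*x) + x^2 - 3*x + 2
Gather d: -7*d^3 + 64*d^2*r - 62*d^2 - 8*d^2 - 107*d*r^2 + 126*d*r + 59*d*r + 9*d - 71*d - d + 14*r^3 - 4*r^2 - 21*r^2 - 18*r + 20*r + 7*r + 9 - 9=-7*d^3 + d^2*(64*r - 70) + d*(-107*r^2 + 185*r - 63) + 14*r^3 - 25*r^2 + 9*r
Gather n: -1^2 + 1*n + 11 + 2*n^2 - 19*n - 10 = 2*n^2 - 18*n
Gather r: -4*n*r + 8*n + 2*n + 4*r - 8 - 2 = 10*n + r*(4 - 4*n) - 10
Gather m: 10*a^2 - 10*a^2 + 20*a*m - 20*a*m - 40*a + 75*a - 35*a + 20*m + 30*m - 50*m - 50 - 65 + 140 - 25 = 0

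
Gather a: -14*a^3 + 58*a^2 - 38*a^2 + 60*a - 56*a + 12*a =-14*a^3 + 20*a^2 + 16*a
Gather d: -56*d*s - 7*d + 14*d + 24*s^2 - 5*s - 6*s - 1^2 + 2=d*(7 - 56*s) + 24*s^2 - 11*s + 1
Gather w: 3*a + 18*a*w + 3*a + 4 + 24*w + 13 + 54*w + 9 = 6*a + w*(18*a + 78) + 26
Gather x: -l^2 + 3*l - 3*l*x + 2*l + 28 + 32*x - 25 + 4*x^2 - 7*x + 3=-l^2 + 5*l + 4*x^2 + x*(25 - 3*l) + 6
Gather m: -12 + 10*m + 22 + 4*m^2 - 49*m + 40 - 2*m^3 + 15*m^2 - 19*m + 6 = -2*m^3 + 19*m^2 - 58*m + 56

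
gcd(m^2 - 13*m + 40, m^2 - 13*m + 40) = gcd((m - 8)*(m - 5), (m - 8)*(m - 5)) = m^2 - 13*m + 40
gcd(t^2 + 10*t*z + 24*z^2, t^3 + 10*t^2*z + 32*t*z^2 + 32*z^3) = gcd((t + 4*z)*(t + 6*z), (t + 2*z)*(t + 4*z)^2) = t + 4*z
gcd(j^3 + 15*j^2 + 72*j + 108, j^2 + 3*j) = j + 3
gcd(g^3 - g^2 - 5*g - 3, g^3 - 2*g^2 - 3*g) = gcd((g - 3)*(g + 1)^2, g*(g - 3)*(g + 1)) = g^2 - 2*g - 3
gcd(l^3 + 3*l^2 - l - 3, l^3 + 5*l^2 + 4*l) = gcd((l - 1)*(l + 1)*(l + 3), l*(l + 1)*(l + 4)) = l + 1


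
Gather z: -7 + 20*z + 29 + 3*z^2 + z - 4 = 3*z^2 + 21*z + 18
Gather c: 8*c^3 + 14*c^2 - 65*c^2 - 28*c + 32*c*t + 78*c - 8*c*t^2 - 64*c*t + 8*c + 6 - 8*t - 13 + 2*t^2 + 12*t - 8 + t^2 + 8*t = 8*c^3 - 51*c^2 + c*(-8*t^2 - 32*t + 58) + 3*t^2 + 12*t - 15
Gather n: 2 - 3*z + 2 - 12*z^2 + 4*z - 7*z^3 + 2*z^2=-7*z^3 - 10*z^2 + z + 4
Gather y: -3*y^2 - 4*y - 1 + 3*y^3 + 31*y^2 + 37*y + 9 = 3*y^3 + 28*y^2 + 33*y + 8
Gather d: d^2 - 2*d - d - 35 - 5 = d^2 - 3*d - 40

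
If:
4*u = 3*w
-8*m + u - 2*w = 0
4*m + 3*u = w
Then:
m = 0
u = 0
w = 0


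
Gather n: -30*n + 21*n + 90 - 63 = 27 - 9*n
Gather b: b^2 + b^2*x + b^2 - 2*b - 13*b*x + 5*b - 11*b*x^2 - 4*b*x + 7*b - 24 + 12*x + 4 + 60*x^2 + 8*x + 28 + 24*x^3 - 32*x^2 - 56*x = b^2*(x + 2) + b*(-11*x^2 - 17*x + 10) + 24*x^3 + 28*x^2 - 36*x + 8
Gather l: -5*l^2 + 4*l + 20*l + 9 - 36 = -5*l^2 + 24*l - 27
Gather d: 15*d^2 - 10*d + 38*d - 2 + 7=15*d^2 + 28*d + 5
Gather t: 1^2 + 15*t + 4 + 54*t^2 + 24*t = 54*t^2 + 39*t + 5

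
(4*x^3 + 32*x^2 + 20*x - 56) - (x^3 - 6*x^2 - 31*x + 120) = 3*x^3 + 38*x^2 + 51*x - 176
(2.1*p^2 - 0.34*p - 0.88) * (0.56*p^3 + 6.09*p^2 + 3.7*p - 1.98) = 1.176*p^5 + 12.5986*p^4 + 5.2066*p^3 - 10.7752*p^2 - 2.5828*p + 1.7424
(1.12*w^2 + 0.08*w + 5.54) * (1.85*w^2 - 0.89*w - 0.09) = 2.072*w^4 - 0.8488*w^3 + 10.077*w^2 - 4.9378*w - 0.4986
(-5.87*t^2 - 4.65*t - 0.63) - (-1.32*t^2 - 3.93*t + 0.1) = -4.55*t^2 - 0.72*t - 0.73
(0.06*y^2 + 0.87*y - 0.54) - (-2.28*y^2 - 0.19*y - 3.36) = 2.34*y^2 + 1.06*y + 2.82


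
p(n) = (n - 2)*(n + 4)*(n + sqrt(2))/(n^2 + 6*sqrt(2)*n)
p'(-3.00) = -0.15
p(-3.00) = -0.48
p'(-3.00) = -0.15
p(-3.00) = -0.48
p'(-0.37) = 10.14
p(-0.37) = 2.99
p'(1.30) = 1.38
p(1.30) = -0.79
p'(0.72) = 3.11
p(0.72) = -1.95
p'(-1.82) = 0.52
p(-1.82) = -0.28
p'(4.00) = 0.83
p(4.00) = 1.73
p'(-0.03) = 1481.93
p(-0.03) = 43.98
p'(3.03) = 0.85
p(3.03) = 0.92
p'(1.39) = 1.29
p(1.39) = -0.67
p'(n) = (-2*n - 6*sqrt(2))*(n - 2)*(n + 4)*(n + sqrt(2))/(n^2 + 6*sqrt(2)*n)^2 + (n - 2)*(n + 4)/(n^2 + 6*sqrt(2)*n) + (n - 2)*(n + sqrt(2))/(n^2 + 6*sqrt(2)*n) + (n + 4)*(n + sqrt(2))/(n^2 + 6*sqrt(2)*n)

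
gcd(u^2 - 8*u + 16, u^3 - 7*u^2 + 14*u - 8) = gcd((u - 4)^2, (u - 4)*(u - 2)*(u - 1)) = u - 4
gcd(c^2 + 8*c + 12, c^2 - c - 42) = c + 6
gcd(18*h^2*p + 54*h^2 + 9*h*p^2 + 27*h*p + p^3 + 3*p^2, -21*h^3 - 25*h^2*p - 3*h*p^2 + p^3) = 3*h + p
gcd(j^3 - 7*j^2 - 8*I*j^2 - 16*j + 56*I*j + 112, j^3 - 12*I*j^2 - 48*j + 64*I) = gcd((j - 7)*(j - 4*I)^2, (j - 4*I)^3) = j^2 - 8*I*j - 16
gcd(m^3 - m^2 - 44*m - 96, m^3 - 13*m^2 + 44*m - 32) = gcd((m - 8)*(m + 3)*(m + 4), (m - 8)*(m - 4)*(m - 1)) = m - 8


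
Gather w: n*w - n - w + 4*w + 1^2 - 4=-n + w*(n + 3) - 3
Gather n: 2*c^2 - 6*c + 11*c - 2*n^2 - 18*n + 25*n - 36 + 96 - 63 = 2*c^2 + 5*c - 2*n^2 + 7*n - 3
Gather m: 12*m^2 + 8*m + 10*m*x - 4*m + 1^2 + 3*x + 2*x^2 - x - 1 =12*m^2 + m*(10*x + 4) + 2*x^2 + 2*x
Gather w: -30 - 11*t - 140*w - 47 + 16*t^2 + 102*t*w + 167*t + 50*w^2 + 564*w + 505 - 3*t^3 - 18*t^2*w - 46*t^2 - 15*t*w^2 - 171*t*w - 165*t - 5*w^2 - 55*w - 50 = -3*t^3 - 30*t^2 - 9*t + w^2*(45 - 15*t) + w*(-18*t^2 - 69*t + 369) + 378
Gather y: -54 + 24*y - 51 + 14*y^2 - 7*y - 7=14*y^2 + 17*y - 112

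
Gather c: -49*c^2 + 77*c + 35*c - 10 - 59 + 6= -49*c^2 + 112*c - 63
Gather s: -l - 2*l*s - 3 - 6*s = -l + s*(-2*l - 6) - 3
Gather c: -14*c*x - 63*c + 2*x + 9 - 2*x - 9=c*(-14*x - 63)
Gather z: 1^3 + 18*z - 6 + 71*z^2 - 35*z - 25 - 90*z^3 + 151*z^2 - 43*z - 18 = -90*z^3 + 222*z^2 - 60*z - 48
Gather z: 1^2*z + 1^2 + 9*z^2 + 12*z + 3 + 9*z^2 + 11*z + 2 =18*z^2 + 24*z + 6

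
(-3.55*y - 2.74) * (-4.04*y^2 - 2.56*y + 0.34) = 14.342*y^3 + 20.1576*y^2 + 5.8074*y - 0.9316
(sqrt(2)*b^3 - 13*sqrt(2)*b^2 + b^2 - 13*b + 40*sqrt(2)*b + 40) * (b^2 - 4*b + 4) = sqrt(2)*b^5 - 17*sqrt(2)*b^4 + b^4 - 17*b^3 + 96*sqrt(2)*b^3 - 212*sqrt(2)*b^2 + 96*b^2 - 212*b + 160*sqrt(2)*b + 160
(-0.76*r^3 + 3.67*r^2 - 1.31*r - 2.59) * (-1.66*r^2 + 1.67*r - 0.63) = 1.2616*r^5 - 7.3614*r^4 + 8.7823*r^3 - 0.200400000000001*r^2 - 3.5*r + 1.6317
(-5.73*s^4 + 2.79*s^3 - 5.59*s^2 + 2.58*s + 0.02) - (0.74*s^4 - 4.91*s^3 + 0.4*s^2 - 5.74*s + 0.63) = -6.47*s^4 + 7.7*s^3 - 5.99*s^2 + 8.32*s - 0.61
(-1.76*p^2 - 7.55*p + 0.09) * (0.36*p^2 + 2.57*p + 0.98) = -0.6336*p^4 - 7.2412*p^3 - 21.0959*p^2 - 7.1677*p + 0.0882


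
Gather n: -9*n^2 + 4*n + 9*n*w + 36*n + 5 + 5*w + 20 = -9*n^2 + n*(9*w + 40) + 5*w + 25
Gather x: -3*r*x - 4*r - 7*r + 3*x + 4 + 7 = -11*r + x*(3 - 3*r) + 11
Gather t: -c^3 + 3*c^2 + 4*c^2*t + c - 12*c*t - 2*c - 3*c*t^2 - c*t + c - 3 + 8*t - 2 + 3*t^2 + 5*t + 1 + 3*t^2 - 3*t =-c^3 + 3*c^2 + t^2*(6 - 3*c) + t*(4*c^2 - 13*c + 10) - 4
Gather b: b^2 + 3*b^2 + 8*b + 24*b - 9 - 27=4*b^2 + 32*b - 36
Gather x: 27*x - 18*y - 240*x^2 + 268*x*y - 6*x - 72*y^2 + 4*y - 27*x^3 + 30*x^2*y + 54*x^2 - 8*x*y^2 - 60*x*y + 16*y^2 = -27*x^3 + x^2*(30*y - 186) + x*(-8*y^2 + 208*y + 21) - 56*y^2 - 14*y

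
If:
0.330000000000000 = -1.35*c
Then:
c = -0.24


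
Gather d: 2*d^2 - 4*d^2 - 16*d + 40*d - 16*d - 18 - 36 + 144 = -2*d^2 + 8*d + 90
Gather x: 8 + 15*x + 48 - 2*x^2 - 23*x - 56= -2*x^2 - 8*x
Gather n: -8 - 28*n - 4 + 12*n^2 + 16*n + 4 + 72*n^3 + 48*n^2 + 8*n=72*n^3 + 60*n^2 - 4*n - 8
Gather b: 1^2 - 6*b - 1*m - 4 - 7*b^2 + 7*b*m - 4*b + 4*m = -7*b^2 + b*(7*m - 10) + 3*m - 3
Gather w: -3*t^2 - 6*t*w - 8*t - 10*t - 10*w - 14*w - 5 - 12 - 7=-3*t^2 - 18*t + w*(-6*t - 24) - 24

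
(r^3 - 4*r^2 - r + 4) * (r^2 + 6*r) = r^5 + 2*r^4 - 25*r^3 - 2*r^2 + 24*r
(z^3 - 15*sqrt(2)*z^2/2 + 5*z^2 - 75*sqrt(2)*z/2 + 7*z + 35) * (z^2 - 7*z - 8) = z^5 - 15*sqrt(2)*z^4/2 - 2*z^4 - 36*z^3 + 15*sqrt(2)*z^3 - 54*z^2 + 645*sqrt(2)*z^2/2 - 301*z + 300*sqrt(2)*z - 280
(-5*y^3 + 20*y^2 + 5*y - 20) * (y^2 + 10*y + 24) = -5*y^5 - 30*y^4 + 85*y^3 + 510*y^2 - 80*y - 480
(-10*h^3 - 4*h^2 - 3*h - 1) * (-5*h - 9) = 50*h^4 + 110*h^3 + 51*h^2 + 32*h + 9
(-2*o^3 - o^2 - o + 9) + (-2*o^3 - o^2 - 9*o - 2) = -4*o^3 - 2*o^2 - 10*o + 7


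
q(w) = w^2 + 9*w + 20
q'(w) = 2*w + 9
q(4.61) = 82.74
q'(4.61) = 18.22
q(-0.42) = 16.40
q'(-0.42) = 8.16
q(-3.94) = 0.06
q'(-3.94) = 1.12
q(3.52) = 64.07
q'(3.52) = 16.04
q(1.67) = 37.82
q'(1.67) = 12.34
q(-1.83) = 6.88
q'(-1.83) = 5.34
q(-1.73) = 7.42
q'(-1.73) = 5.54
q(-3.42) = 0.92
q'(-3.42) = 2.16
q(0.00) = 20.00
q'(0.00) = 9.00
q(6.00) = 110.00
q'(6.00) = 21.00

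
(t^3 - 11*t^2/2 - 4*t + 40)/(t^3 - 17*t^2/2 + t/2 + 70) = (t - 4)/(t - 7)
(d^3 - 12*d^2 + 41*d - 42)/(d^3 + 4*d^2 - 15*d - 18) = (d^2 - 9*d + 14)/(d^2 + 7*d + 6)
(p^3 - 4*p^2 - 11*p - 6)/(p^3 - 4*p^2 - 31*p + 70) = (p^3 - 4*p^2 - 11*p - 6)/(p^3 - 4*p^2 - 31*p + 70)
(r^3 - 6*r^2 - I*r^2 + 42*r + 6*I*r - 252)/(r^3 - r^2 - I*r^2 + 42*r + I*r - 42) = (r - 6)/(r - 1)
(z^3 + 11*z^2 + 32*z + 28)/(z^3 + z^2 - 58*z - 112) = (z + 2)/(z - 8)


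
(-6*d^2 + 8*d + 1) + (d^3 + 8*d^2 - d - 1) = d^3 + 2*d^2 + 7*d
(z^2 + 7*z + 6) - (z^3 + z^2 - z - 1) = -z^3 + 8*z + 7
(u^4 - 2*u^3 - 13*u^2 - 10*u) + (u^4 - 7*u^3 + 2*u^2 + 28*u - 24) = 2*u^4 - 9*u^3 - 11*u^2 + 18*u - 24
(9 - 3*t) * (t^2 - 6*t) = -3*t^3 + 27*t^2 - 54*t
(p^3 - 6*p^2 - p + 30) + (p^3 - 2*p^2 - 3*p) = 2*p^3 - 8*p^2 - 4*p + 30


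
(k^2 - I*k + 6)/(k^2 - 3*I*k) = (k + 2*I)/k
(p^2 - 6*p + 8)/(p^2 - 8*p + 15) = (p^2 - 6*p + 8)/(p^2 - 8*p + 15)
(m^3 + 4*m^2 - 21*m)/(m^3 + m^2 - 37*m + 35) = m*(m - 3)/(m^2 - 6*m + 5)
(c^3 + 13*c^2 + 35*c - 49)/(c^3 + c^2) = (c^3 + 13*c^2 + 35*c - 49)/(c^2*(c + 1))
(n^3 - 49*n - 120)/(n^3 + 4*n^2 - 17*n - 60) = (n - 8)/(n - 4)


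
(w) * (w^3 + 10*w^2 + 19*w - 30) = w^4 + 10*w^3 + 19*w^2 - 30*w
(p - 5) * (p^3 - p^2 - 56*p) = p^4 - 6*p^3 - 51*p^2 + 280*p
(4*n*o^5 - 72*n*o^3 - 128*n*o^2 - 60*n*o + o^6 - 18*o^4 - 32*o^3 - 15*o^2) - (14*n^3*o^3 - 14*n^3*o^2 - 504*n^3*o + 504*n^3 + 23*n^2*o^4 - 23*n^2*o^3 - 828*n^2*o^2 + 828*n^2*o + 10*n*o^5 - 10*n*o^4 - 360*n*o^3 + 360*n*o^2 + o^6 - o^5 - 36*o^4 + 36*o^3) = -14*n^3*o^3 + 14*n^3*o^2 + 504*n^3*o - 504*n^3 - 23*n^2*o^4 + 23*n^2*o^3 + 828*n^2*o^2 - 828*n^2*o - 6*n*o^5 + 10*n*o^4 + 288*n*o^3 - 488*n*o^2 - 60*n*o + o^5 + 18*o^4 - 68*o^3 - 15*o^2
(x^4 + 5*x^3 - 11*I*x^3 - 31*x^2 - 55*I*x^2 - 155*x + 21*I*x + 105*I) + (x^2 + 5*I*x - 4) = x^4 + 5*x^3 - 11*I*x^3 - 30*x^2 - 55*I*x^2 - 155*x + 26*I*x - 4 + 105*I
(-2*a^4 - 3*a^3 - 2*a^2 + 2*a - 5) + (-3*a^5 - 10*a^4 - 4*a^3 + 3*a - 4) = -3*a^5 - 12*a^4 - 7*a^3 - 2*a^2 + 5*a - 9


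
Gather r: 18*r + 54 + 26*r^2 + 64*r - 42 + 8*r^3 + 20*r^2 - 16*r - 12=8*r^3 + 46*r^2 + 66*r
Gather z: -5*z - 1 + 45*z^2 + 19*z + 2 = 45*z^2 + 14*z + 1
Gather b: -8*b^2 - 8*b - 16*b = -8*b^2 - 24*b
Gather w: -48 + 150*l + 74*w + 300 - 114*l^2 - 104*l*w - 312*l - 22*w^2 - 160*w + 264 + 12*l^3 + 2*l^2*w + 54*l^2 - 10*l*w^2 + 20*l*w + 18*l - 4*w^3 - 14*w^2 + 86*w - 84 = 12*l^3 - 60*l^2 - 144*l - 4*w^3 + w^2*(-10*l - 36) + w*(2*l^2 - 84*l) + 432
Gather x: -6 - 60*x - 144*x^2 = -144*x^2 - 60*x - 6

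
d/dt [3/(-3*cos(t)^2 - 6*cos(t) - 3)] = -2*sin(t)/(cos(t) + 1)^3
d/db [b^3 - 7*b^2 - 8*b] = 3*b^2 - 14*b - 8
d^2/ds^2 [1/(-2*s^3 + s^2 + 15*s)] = 2*(s*(6*s - 1)*(-2*s^2 + s + 15) + (-6*s^2 + 2*s + 15)^2)/(s^3*(-2*s^2 + s + 15)^3)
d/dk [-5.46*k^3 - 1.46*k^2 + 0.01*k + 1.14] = -16.38*k^2 - 2.92*k + 0.01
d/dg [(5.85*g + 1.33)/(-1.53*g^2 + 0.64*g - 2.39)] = (8.9505*g^2 + 4.0698*g - 14.8327)/(2.3409*g^4 - 1.9584*g^3 + 7.723*g^2 - 3.0592*g + 5.7121)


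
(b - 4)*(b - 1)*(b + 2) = b^3 - 3*b^2 - 6*b + 8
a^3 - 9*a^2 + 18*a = a*(a - 6)*(a - 3)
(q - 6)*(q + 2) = q^2 - 4*q - 12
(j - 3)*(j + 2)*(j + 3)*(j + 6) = j^4 + 8*j^3 + 3*j^2 - 72*j - 108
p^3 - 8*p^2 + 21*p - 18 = (p - 3)^2*(p - 2)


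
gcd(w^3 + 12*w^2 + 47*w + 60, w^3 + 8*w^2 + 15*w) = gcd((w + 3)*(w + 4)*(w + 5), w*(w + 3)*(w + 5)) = w^2 + 8*w + 15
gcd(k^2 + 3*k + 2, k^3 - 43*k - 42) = k + 1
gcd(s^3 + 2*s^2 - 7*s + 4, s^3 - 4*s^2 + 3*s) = s - 1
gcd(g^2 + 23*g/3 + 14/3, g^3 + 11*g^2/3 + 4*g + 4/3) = g + 2/3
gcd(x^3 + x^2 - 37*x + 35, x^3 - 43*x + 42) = x^2 + 6*x - 7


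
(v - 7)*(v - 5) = v^2 - 12*v + 35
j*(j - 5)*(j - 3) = j^3 - 8*j^2 + 15*j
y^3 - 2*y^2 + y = y*(y - 1)^2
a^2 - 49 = (a - 7)*(a + 7)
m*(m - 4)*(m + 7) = m^3 + 3*m^2 - 28*m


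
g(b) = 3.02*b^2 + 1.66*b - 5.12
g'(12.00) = 74.14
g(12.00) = 449.68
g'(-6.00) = -34.58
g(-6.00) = 93.64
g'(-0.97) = -4.20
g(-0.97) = -3.89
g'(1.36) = 9.87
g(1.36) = 2.72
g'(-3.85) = -21.59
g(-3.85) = 33.25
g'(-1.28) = -6.07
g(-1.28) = -2.30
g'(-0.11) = 1.00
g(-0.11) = -5.27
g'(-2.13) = -11.21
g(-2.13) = 5.05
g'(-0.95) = -4.08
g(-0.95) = -3.97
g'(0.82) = 6.61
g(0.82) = -1.73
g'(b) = 6.04*b + 1.66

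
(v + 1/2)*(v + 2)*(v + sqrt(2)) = v^3 + sqrt(2)*v^2 + 5*v^2/2 + v + 5*sqrt(2)*v/2 + sqrt(2)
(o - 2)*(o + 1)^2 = o^3 - 3*o - 2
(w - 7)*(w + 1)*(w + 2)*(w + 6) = w^4 + 2*w^3 - 43*w^2 - 128*w - 84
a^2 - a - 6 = (a - 3)*(a + 2)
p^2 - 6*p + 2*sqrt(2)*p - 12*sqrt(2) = (p - 6)*(p + 2*sqrt(2))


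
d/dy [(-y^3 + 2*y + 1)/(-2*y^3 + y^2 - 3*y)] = (-y^4 + 14*y^3 + 4*y^2 - 2*y + 3)/(y^2*(4*y^4 - 4*y^3 + 13*y^2 - 6*y + 9))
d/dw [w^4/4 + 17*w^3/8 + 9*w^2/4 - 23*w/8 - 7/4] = w^3 + 51*w^2/8 + 9*w/2 - 23/8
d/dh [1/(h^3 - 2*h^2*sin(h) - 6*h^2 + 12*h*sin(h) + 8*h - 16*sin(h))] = (2*h^2*cos(h) - 3*h^2 + 4*h*sin(h) - 12*h*cos(h) + 12*h - 12*sin(h) + 16*cos(h) - 8)/((h - 4)^2*(h - 2)^2*(h - 2*sin(h))^2)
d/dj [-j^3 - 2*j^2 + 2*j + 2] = -3*j^2 - 4*j + 2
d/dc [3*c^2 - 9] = 6*c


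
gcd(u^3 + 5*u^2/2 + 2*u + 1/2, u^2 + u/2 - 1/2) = u + 1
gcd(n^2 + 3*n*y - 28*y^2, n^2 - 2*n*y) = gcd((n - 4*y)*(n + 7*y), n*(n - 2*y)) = 1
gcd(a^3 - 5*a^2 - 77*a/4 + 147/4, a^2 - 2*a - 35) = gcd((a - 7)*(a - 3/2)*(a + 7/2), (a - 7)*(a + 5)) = a - 7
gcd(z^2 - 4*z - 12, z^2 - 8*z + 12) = z - 6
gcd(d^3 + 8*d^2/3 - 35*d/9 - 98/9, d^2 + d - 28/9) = d + 7/3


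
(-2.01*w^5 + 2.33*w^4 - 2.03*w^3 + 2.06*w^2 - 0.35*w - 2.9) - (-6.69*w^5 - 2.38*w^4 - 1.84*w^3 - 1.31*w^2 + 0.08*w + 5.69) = 4.68*w^5 + 4.71*w^4 - 0.19*w^3 + 3.37*w^2 - 0.43*w - 8.59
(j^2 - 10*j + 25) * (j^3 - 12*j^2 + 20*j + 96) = j^5 - 22*j^4 + 165*j^3 - 404*j^2 - 460*j + 2400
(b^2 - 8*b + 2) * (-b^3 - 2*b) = -b^5 + 8*b^4 - 4*b^3 + 16*b^2 - 4*b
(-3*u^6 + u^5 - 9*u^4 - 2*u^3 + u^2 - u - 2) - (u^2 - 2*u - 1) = -3*u^6 + u^5 - 9*u^4 - 2*u^3 + u - 1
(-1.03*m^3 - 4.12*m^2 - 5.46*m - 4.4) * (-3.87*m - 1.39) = 3.9861*m^4 + 17.3761*m^3 + 26.857*m^2 + 24.6174*m + 6.116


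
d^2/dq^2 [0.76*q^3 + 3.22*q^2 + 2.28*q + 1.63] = 4.56*q + 6.44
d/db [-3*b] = -3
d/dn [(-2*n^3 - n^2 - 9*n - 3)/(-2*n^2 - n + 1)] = (4*n^4 + 4*n^3 - 23*n^2 - 14*n - 12)/(4*n^4 + 4*n^3 - 3*n^2 - 2*n + 1)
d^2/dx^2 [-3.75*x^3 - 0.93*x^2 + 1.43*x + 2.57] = -22.5*x - 1.86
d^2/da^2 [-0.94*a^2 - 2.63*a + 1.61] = -1.88000000000000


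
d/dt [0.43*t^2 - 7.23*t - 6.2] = 0.86*t - 7.23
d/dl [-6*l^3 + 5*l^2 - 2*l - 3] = -18*l^2 + 10*l - 2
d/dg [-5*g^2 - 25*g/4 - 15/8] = -10*g - 25/4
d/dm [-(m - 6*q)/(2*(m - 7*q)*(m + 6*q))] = ((m - 7*q)*(m - 6*q) - (m - 7*q)*(m + 6*q) + (m - 6*q)*(m + 6*q))/(2*(m - 7*q)^2*(m + 6*q)^2)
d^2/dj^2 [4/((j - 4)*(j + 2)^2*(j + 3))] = 8*(10*j^4 + 5*j^3 - 114*j^2 + 44*j + 532)/(j^10 + 5*j^9 - 33*j^8 - 233*j^7 + 92*j^6 + 3336*j^5 + 6064*j^4 - 10384*j^3 - 48960*j^2 - 62208*j - 27648)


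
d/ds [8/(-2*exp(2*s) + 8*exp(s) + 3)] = 32*(exp(s) - 2)*exp(s)/(-2*exp(2*s) + 8*exp(s) + 3)^2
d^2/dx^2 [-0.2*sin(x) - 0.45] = 0.2*sin(x)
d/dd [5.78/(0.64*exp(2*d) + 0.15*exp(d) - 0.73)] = (-7.3984*exp(d) - 0.867)*exp(d)/(0.64*exp(2*d) + 0.15*exp(d) - 0.73)^2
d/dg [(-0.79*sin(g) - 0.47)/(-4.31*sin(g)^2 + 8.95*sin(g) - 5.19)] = (-3.4049*sin(g)^2 - 4.0514*sin(g) + 8.3066)*cos(g)/(18.5761*sin(g)^4 - 77.149*sin(g)^3 + 124.8403*sin(g)^2 - 92.901*sin(g) + 26.9361)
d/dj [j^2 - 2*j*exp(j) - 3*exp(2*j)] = -2*j*exp(j) + 2*j - 6*exp(2*j) - 2*exp(j)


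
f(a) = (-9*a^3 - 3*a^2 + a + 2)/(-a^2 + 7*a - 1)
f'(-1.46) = 2.35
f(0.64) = -0.31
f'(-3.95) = 5.11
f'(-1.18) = 1.83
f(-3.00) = -6.94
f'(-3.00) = 4.32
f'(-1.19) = 1.85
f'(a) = (2*a - 7)*(-9*a^3 - 3*a^2 + a + 2)/(-a^2 + 7*a - 1)^2 + (-27*a^2 - 6*a + 1)/(-a^2 + 7*a - 1)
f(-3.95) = -11.43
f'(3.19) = -24.68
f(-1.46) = -1.66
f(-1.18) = -1.07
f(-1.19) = -1.09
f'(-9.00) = 7.20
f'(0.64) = -3.95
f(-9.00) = -43.52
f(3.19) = -28.46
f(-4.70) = -15.46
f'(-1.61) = 2.60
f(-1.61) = -2.03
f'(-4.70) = 5.60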